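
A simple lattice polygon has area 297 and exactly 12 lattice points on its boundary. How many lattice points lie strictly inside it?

From Pick's theorem, I = A − B/2 + 1 = 297 − 12/2 + 1 = 292.

292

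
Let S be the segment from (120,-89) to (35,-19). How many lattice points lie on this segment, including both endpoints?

The number of lattice points on a segment between lattice points is gcd(|Δx|,|Δy|) + 1 = gcd(85,70) + 1 = 5 + 1 = 6.

6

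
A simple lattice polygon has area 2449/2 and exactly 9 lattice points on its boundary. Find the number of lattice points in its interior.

From Pick's theorem, I = A − B/2 + 1 = 2449/2 − 9/2 + 1 = 1221.

1221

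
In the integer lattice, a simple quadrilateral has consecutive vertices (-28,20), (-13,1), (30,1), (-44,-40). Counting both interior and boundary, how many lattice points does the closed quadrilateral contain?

The shoelace formula gives twice the area as |((-28)·1 − (-13)·20) + ((-13)·1 − 30·1) + (30·(-40) − (-44)·1) + ((-44)·20 − (-28)·(-40))| = 2967, so the area is 1483.5.
Along each edge there are gcd(|Δx|,|Δy|)+1 lattice points, so counting each shared vertex once the boundary has gcd(15,19) + gcd(43,0) + gcd(74,41) + gcd(16,60) = 1+43+1+4 = 49.
Pick's theorem gives I = A − B/2 + 1 = 1483.5 − 49/2 + 1 = 1460, so the closed region contains I + B = 1460 + 49 = 1509 lattice points.

1509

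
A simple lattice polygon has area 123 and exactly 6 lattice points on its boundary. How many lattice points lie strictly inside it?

Pick's theorem A = I + B/2 − 1 rearranges to I = A − B/2 + 1 = 123 − 6/2 + 1 = 121.

121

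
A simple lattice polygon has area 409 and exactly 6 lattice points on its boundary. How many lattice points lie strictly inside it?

From Pick's theorem, I = A − B/2 + 1 = 409 − 6/2 + 1 = 407.

407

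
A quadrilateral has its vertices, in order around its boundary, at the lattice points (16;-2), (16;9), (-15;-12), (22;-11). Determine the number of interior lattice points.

333

By the shoelace formula, twice the signed area is |(16·9 − 16·(-2)) + (16·(-12) − (-15)·9) + ((-15)·(-11) − 22·(-12)) + (22·(-2) − 16·(-11))| = 680, so the area is 340.
Along each edge there are gcd(|Δx|,|Δy|)+1 lattice points, so counting each shared vertex once the boundary has gcd(0,11) + gcd(31,21) + gcd(37,1) + gcd(6,9) = 11+1+1+3 = 16.
Pick's theorem gives I = A − B/2 + 1 = 340 − 16/2 + 1 = 333.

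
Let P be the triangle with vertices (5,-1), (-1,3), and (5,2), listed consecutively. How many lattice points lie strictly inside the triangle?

By the shoelace formula, twice the signed area is |[5·3 − (-1)·(-1)] + [(-1)·2 − 5·3] + [5·(-1) − 5·2]| = 18, so the area is 9.
Along each edge there are gcd(|Δx|,|Δy|)+1 lattice points, so counting each shared vertex once the boundary has gcd(6,4) + gcd(6,1) + gcd(0,3) = 2+1+3 = 6.
By Pick's theorem A = I + B/2 − 1, so I = 9 − 6/2 + 1 = 7.

7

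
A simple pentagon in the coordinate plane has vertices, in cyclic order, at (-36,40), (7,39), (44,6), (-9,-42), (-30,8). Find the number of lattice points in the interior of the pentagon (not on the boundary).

3696

The shoelace formula gives twice the area as |((-36)·39 − 7·40) + (7·6 − 44·39) + (44·(-42) − (-9)·6) + ((-9)·8 − (-30)·(-42)) + ((-30)·40 − (-36)·8)| = 7396, so the area is 3698.
The number of boundary lattice points is Σ gcd(|Δx|,|Δy|) = gcd(43,1) + gcd(37,33) + gcd(53,48) + gcd(21,50) + gcd(6,32) = 1+1+1+1+2 = 6.
Pick's theorem gives I = A − B/2 + 1 = 3698 − 6/2 + 1 = 3696.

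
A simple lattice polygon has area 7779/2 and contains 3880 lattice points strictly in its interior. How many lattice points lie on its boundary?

21

Pick's theorem gives A = I + B/2 − 1, so B = 2(A − I + 1) = 2(7779/2 − 3880 + 1) = 21.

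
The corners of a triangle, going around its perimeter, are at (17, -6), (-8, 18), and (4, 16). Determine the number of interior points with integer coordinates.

By the shoelace formula, twice the signed area is |[17·18 − (-8)·(-6)] + [(-8)·16 − 4·18] + [4·(-6) − 17·16]| = 238, so the area is 119.
Summing gcd(|Δx|,|Δy|) over the edges gives the boundary count: gcd(25,24) + gcd(12,2) + gcd(13,22) = 1+2+1 = 4.
By Pick's theorem A = I + B/2 − 1, so I = 119 − 4/2 + 1 = 118.

118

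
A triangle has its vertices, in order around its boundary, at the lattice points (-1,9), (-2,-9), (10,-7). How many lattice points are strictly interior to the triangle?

106

By the shoelace formula, twice the signed area is |[(-1)·(-9) − (-2)·9] + [(-2)·(-7) − 10·(-9)] + [10·9 − (-1)·(-7)]| = 214, so the area is 107.
Along each edge there are gcd(|Δx|,|Δy|)+1 lattice points, so counting each shared vertex once the boundary has gcd(1,18) + gcd(12,2) + gcd(11,16) = 1+2+1 = 4.
Pick's theorem gives I = A − B/2 + 1 = 107 − 4/2 + 1 = 106.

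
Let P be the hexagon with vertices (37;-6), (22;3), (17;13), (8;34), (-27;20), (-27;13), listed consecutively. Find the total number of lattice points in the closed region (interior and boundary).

By the shoelace formula, twice the signed area is |(37·3 − 22·(-6)) + (22·13 − 17·3) + (17·34 − 8·13) + (8·20 − (-27)·34) + ((-27)·13 − (-27)·20) + ((-27)·(-6) − 37·13)| = 1900, so the area is 950.
Summing gcd(|Δx|,|Δy|) over the edges gives the boundary count: gcd(15,9) + gcd(5,10) + gcd(9,21) + gcd(35,14) + gcd(0,7) + gcd(64,19) = 3+5+3+7+7+1 = 26.
Pick's theorem gives I = A − B/2 + 1 = 950 − 26/2 + 1 = 938, so the closed region contains I + B = 938 + 26 = 964 lattice points.

964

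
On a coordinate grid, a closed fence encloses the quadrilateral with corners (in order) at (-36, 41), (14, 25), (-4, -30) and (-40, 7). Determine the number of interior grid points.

2203

The shoelace formula gives twice the area as |((-36)·25 − 14·41) + (14·(-30) − (-4)·25) + ((-4)·7 − (-40)·(-30)) + ((-40)·41 − (-36)·7)| = 4410, so the area is 2205.
Summing gcd(|Δx|,|Δy|) over the edges gives the boundary count: gcd(50,16) + gcd(18,55) + gcd(36,37) + gcd(4,34) = 2+1+1+2 = 6.
Pick's theorem gives I = A − B/2 + 1 = 2205 − 6/2 + 1 = 2203.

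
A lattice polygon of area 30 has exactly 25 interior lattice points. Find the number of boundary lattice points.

Pick's theorem gives A = I + B/2 − 1, so B = 2(A − I + 1) = 2(30 − 25 + 1) = 12.

12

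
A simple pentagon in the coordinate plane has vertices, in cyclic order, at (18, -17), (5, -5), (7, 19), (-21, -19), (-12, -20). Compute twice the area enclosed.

1147

By the shoelace formula, twice the signed area is |[18·(-5) − 5·(-17)] + [5·19 − 7·(-5)] + [7·(-19) − (-21)·19] + [(-21)·(-20) − (-12)·(-19)] + [(-12)·(-17) − 18·(-20)]| = 1147, so the area is 1147/2.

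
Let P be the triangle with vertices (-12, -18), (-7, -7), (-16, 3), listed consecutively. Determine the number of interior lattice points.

74

By the shoelace formula, twice the signed area is |((-12)·(-7) − (-7)·(-18)) + ((-7)·3 − (-16)·(-7)) + ((-16)·(-18) − (-12)·3)| = 149, so the area is 74.5.
Along each edge there are gcd(|Δx|,|Δy|)+1 lattice points, so counting each shared vertex once the boundary has gcd(5,11) + gcd(9,10) + gcd(4,21) = 1+1+1 = 3.
By Pick's theorem A = I + B/2 − 1, so I = 74.5 − 3/2 + 1 = 74.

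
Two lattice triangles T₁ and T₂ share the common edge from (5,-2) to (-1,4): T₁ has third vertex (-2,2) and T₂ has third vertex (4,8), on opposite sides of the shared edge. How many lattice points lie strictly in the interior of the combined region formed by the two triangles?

The union is the simple quadrilateral with vertices (5,-2), (-2,2), (-1,4), (4,8) in order.
The shoelace formula gives twice the area as |(5·2 − (-2)·(-2)) + ((-2)·4 − (-1)·2) + ((-1)·8 − 4·4) + (4·(-2) − 5·8)| = 72, so the area is 36.
The number of boundary lattice points is Σ gcd(|Δx|,|Δy|) = gcd(7,4) + gcd(1,2) + gcd(5,4) + gcd(1,10) = 1+1+1+1 = 4.
By Pick's theorem I = A − B/2 + 1 = 36 − 4/2 + 1 = 35.

35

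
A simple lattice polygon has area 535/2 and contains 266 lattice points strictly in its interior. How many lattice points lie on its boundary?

5

Pick's theorem gives A = I + B/2 − 1, so B = 2(A − I + 1) = 2(535/2 − 266 + 1) = 5.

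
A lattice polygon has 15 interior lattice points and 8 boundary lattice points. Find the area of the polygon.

Pick's theorem states A = I + B/2 − 1, so A = 15 + 8/2 − 1 = 18.

18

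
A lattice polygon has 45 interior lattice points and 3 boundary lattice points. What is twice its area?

91

By Pick's theorem, A = I + B/2 − 1 = 45 + 3/2 − 1 = 91/2.
Hence 2A = 91.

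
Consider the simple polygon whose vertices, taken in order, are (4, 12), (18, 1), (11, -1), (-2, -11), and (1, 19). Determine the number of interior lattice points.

225

Using the shoelace formula, 2A = |[4·1 − 18·12] + [18·(-1) − 11·1] + [11·(-11) − (-2)·(-1)] + [(-2)·19 − 1·(-11)] + [1·12 − 4·19]| = 455, so the area is 227.5.
Along each edge there are gcd(|Δx|,|Δy|)+1 lattice points, so counting each shared vertex once the boundary has gcd(14,11) + gcd(7,2) + gcd(13,10) + gcd(3,30) + gcd(3,7) = 1+1+1+3+1 = 7.
Pick's theorem gives I = A − B/2 + 1 = 227.5 − 7/2 + 1 = 225.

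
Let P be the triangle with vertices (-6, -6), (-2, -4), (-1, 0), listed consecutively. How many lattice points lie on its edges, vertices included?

4

The number of boundary lattice points is Σ gcd(|Δx|,|Δy|) = gcd(4,2) + gcd(1,4) + gcd(5,6) = 2+1+1 = 4.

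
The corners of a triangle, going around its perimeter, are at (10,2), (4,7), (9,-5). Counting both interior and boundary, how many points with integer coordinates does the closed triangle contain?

The shoelace formula gives twice the area as |(10·7 − 4·2) + (4·(-5) − 9·7) + (9·2 − 10·(-5))| = 47, so the area is 23.5.
Summing gcd(|Δx|,|Δy|) over the edges gives the boundary count: gcd(6,5) + gcd(5,12) + gcd(1,7) = 1+1+1 = 3.
Pick's theorem gives I = A − B/2 + 1 = 23.5 − 3/2 + 1 = 23, so the closed region contains I + B = 23 + 3 = 26 lattice points.

26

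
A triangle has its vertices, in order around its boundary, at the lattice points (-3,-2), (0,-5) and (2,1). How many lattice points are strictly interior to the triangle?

By the shoelace formula, twice the signed area is |((-3)·(-5) − 0·(-2)) + (0·1 − 2·(-5)) + (2·(-2) − (-3)·1)| = 24, so the area is 12.
Along each edge there are gcd(|Δx|,|Δy|)+1 lattice points, so counting each shared vertex once the boundary has gcd(3,3) + gcd(2,6) + gcd(5,3) = 3+2+1 = 6.
Pick's theorem gives I = A − B/2 + 1 = 12 − 6/2 + 1 = 10.

10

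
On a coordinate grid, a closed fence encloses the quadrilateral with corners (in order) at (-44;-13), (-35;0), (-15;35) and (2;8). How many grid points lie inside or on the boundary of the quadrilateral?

777

By the shoelace formula, twice the signed area is |[(-44)·0 − (-35)·(-13)] + [(-35)·35 − (-15)·0] + [(-15)·8 − 2·35] + [2·(-13) − (-44)·8]| = 1544, so the area is 772.
Summing gcd(|Δx|,|Δy|) over the edges gives the boundary count: gcd(9,13) + gcd(20,35) + gcd(17,27) + gcd(46,21) = 1+5+1+1 = 8.
Pick's theorem gives I = A − B/2 + 1 = 772 − 8/2 + 1 = 769, so the closed region contains I + B = 769 + 8 = 777 lattice points.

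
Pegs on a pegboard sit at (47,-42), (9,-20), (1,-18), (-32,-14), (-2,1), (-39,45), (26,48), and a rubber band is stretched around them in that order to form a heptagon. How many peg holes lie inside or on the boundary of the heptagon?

Using the shoelace formula, 2A = |[47·(-20) − 9·(-42)] + [9·(-18) − 1·(-20)] + [1·(-14) − (-32)·(-18)] + [(-32)·1 − (-2)·(-14)] + [(-2)·45 − (-39)·1] + [(-39)·48 − 26·45] + [26·(-42) − 47·48]| = 7795, so the area is 7795/2.
Summing gcd(|Δx|,|Δy|) over the edges gives the boundary count: gcd(38,22) + gcd(8,2) + gcd(33,4) + gcd(30,15) + gcd(37,44) + gcd(65,3) + gcd(21,90) = 2+2+1+15+1+1+3 = 25.
Pick's theorem gives I = A − B/2 + 1 = 7795/2 − 25/2 + 1 = 3886, so the closed region contains I + B = 3886 + 25 = 3911 lattice points.

3911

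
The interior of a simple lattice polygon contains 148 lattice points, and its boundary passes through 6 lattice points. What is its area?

Pick's theorem states A = I + B/2 − 1, so A = 148 + 6/2 − 1 = 150.

150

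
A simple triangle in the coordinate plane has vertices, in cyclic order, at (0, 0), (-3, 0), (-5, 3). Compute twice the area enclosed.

9

Using the shoelace formula, 2A = |[0·0 − (-3)·0] + [(-3)·3 − (-5)·0] + [(-5)·0 − 0·3]| = 9, so the area is 4.5.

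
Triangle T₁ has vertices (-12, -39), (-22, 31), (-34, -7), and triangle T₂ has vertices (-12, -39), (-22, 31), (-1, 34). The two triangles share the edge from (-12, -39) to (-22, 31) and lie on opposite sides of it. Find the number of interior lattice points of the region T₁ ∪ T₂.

The union is the simple quadrilateral with vertices (-12, -39), (-34, -7), (-22, 31), (-1, 34) in order.
By the shoelace formula, twice the signed area is |((-12)·(-7) − (-34)·(-39)) + ((-34)·31 − (-22)·(-7)) + ((-22)·34 − (-1)·31) + ((-1)·(-39) − (-12)·34)| = 2720, so the area is 1360.
The number of boundary lattice points is Σ gcd(|Δx|,|Δy|) = gcd(22,32) + gcd(12,38) + gcd(21,3) + gcd(11,73) = 2+2+3+1 = 8.
By Pick's theorem I = A − B/2 + 1 = 1360 − 8/2 + 1 = 1357.

1357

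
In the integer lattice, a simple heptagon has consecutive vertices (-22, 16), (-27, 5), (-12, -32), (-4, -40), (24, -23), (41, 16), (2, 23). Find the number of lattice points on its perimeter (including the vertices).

Summing gcd(|Δx|,|Δy|) over the edges gives the boundary count: gcd(5,11) + gcd(15,37) + gcd(8,8) + gcd(28,17) + gcd(17,39) + gcd(39,7) + gcd(24,7) = 1+1+8+1+1+1+1 = 14.

14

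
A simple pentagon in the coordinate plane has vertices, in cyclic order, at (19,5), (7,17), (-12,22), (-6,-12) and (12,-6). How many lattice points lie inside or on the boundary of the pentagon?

650

Using the shoelace formula, 2A = |[19·17 − 7·5] + [7·22 − (-12)·17] + [(-12)·(-12) − (-6)·22] + [(-6)·(-6) − 12·(-12)] + [12·5 − 19·(-6)]| = 1276, so the area is 638.
Along each edge there are gcd(|Δx|,|Δy|)+1 lattice points, so counting each shared vertex once the boundary has gcd(12,12) + gcd(19,5) + gcd(6,34) + gcd(18,6) + gcd(7,11) = 12+1+2+6+1 = 22.
Pick's theorem gives I = A − B/2 + 1 = 638 − 22/2 + 1 = 628, so the closed region contains I + B = 628 + 22 = 650 lattice points.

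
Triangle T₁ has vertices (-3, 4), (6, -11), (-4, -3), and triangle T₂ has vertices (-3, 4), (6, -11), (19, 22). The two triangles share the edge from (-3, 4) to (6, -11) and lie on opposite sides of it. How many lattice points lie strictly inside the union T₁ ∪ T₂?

The union is the simple quadrilateral with vertices (-3, 4), (-4, -3), (6, -11), (19, 22) in order.
Using the shoelace formula, 2A = |((-3)·(-3) − (-4)·4) + ((-4)·(-11) − 6·(-3)) + (6·22 − 19·(-11)) + (19·4 − (-3)·22)| = 570, so the area is 285.
Summing gcd(|Δx|,|Δy|) over the edges gives the boundary count: gcd(1,7) + gcd(10,8) + gcd(13,33) + gcd(22,18) = 1+2+1+2 = 6.
By Pick's theorem I = A − B/2 + 1 = 285 − 6/2 + 1 = 283.

283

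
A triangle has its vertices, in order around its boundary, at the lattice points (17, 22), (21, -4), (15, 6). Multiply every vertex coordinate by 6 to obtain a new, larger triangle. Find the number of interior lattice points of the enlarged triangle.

2071

By the shoelace formula, twice the signed area is |(17·(-4) − 21·22) + (21·6 − 15·(-4)) + (15·22 − 17·6)| = 116, so the area is 58.
Along each edge there are gcd(|Δx|,|Δy|)+1 lattice points, so counting each shared vertex once the boundary has gcd(4,26) + gcd(6,10) + gcd(2,16) = 2+2+2 = 6.
Scaling by 6 multiplies the area by 6² = 36 (so the new area is 2088) and multiplies the boundary lattice-point count by 6, giving 36.
By Pick's theorem, the interior count of the dilated polygon is 2088 − 36/2 + 1 = 2071.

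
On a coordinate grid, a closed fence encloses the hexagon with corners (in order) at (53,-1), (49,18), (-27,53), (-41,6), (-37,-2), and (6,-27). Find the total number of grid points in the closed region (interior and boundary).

Using the shoelace formula, 2A = |[53·18 − 49·(-1)] + [49·53 − (-27)·18] + [(-27)·6 − (-41)·53] + [(-41)·(-2) − (-37)·6] + [(-37)·(-27) − 6·(-2)] + [6·(-1) − 53·(-27)]| = 8837, so the area is 8837/2.
Summing gcd(|Δx|,|Δy|) over the edges gives the boundary count: gcd(4,19) + gcd(76,35) + gcd(14,47) + gcd(4,8) + gcd(43,25) + gcd(47,26) = 1+1+1+4+1+1 = 9.
Pick's theorem gives I = A − B/2 + 1 = 8837/2 − 9/2 + 1 = 4415, so the closed region contains I + B = 4415 + 9 = 4424 lattice points.

4424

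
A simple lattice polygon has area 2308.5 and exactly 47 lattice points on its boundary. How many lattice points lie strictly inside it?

Pick's theorem A = I + B/2 − 1 rearranges to I = A − B/2 + 1 = 2308.5 − 47/2 + 1 = 2286.

2286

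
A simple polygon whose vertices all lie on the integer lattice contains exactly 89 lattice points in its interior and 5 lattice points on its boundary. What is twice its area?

Pick's theorem states A = I + B/2 − 1, so A = 89 + 5/2 − 1 = 181/2.
Hence 2A = 181.

181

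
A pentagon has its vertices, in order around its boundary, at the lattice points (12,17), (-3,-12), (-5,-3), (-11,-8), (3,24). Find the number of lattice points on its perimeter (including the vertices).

6

The number of boundary lattice points is Σ gcd(|Δx|,|Δy|) = gcd(15,29) + gcd(2,9) + gcd(6,5) + gcd(14,32) + gcd(9,7) = 1+1+1+2+1 = 6.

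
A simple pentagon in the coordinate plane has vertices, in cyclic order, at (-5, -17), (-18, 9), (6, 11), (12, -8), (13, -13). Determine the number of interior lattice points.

552

The shoelace formula gives twice the area as |[(-5)·9 − (-18)·(-17)] + [(-18)·11 − 6·9] + [6·(-8) − 12·11] + [12·(-13) − 13·(-8)] + [13·(-17) − (-5)·(-13)]| = 1121, so the area is 1121/2.
Along each edge there are gcd(|Δx|,|Δy|)+1 lattice points, so counting each shared vertex once the boundary has gcd(13,26) + gcd(24,2) + gcd(6,19) + gcd(1,5) + gcd(18,4) = 13+2+1+1+2 = 19.
By Pick's theorem A = I + B/2 − 1, so I = 1121/2 − 19/2 + 1 = 552.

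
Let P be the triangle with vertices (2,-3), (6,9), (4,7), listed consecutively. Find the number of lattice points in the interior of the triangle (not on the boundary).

By the shoelace formula, twice the signed area is |(2·9 − 6·(-3)) + (6·7 − 4·9) + (4·(-3) − 2·7)| = 16, so the area is 8.
The number of boundary lattice points is Σ gcd(|Δx|,|Δy|) = gcd(4,12) + gcd(2,2) + gcd(2,10) = 4+2+2 = 8.
Pick's theorem gives I = A − B/2 + 1 = 8 − 8/2 + 1 = 5.

5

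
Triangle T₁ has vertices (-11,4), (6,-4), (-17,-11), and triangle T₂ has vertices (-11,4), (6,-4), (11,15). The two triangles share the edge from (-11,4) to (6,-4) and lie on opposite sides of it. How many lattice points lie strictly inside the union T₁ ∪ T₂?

The union is the simple quadrilateral with vertices (-11,4), (-17,-11), (6,-4), (11,15) in order.
The shoelace formula gives twice the area as |((-11)·(-11) − (-17)·4) + ((-17)·(-4) − 6·(-11)) + (6·15 − 11·(-4)) + (11·4 − (-11)·15)| = 666, so the area is 333.
Summing gcd(|Δx|,|Δy|) over the edges gives the boundary count: gcd(6,15) + gcd(23,7) + gcd(5,19) + gcd(22,11) = 3+1+1+11 = 16.
By Pick's theorem I = A − B/2 + 1 = 333 − 16/2 + 1 = 326.

326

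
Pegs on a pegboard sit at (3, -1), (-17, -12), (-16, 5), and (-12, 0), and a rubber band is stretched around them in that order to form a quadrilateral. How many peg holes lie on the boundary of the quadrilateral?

Summing gcd(|Δx|,|Δy|) over the edges gives the boundary count: gcd(20,11) + gcd(1,17) + gcd(4,5) + gcd(15,1) = 1+1+1+1 = 4.

4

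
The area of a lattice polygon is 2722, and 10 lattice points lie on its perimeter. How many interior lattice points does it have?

Pick's theorem A = I + B/2 − 1 rearranges to I = A − B/2 + 1 = 2722 − 10/2 + 1 = 2718.

2718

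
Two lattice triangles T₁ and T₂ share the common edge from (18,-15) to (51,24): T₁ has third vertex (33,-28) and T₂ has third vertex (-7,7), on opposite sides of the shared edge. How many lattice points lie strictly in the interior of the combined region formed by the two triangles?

The union is the simple quadrilateral with vertices (18,-15), (33,-28), (51,24), (-7,7) in order.
The shoelace formula gives twice the area as |[18·(-28) − 33·(-15)] + [33·24 − 51·(-28)] + [51·7 − (-7)·24] + [(-7)·(-15) − 18·7]| = 2715, so the area is 1357.5.
Summing gcd(|Δx|,|Δy|) over the edges gives the boundary count: gcd(15,13) + gcd(18,52) + gcd(58,17) + gcd(25,22) = 1+2+1+1 = 5.
By Pick's theorem I = A − B/2 + 1 = 1357.5 − 5/2 + 1 = 1356.

1356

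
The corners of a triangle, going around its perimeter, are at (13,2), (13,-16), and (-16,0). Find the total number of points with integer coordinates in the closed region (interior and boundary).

272

By the shoelace formula, twice the signed area is |[13·(-16) − 13·2] + [13·0 − (-16)·(-16)] + [(-16)·2 − 13·0]| = 522, so the area is 261.
Summing gcd(|Δx|,|Δy|) over the edges gives the boundary count: gcd(0,18) + gcd(29,16) + gcd(29,2) = 18+1+1 = 20.
Pick's theorem gives I = A − B/2 + 1 = 261 − 20/2 + 1 = 252, so the closed region contains I + B = 252 + 20 = 272 lattice points.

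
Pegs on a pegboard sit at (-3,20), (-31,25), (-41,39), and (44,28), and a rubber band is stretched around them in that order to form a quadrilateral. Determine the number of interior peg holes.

The shoelace formula gives twice the area as |((-3)·25 − (-31)·20) + ((-31)·39 − (-41)·25) + ((-41)·28 − 44·39) + (44·20 − (-3)·28)| = 1539, so the area is 1539/2.
Along each edge there are gcd(|Δx|,|Δy|)+1 lattice points, so counting each shared vertex once the boundary has gcd(28,5) + gcd(10,14) + gcd(85,11) + gcd(47,8) = 1+2+1+1 = 5.
By Pick's theorem A = I + B/2 − 1, so I = 1539/2 − 5/2 + 1 = 768.

768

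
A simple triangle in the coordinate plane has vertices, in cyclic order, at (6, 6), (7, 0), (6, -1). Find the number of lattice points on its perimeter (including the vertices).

9

Along each edge there are gcd(|Δx|,|Δy|)+1 lattice points, so counting each shared vertex once the boundary has gcd(1,6) + gcd(1,1) + gcd(0,7) = 1+1+7 = 9.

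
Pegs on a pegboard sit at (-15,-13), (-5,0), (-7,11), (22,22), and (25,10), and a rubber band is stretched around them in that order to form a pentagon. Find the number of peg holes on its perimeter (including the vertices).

7

Along each edge there are gcd(|Δx|,|Δy|)+1 lattice points, so counting each shared vertex once the boundary has gcd(10,13) + gcd(2,11) + gcd(29,11) + gcd(3,12) + gcd(40,23) = 1+1+1+3+1 = 7.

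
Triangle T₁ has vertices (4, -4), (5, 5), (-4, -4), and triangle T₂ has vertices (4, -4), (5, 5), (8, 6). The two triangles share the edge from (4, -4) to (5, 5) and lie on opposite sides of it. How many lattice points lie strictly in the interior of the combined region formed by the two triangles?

The union is the simple quadrilateral with vertices (4, -4), (-4, -4), (5, 5), (8, 6) in order.
The shoelace formula gives twice the area as |[4·(-4) − (-4)·(-4)] + [(-4)·5 − 5·(-4)] + [5·6 − 8·5] + [8·(-4) − 4·6]| = 98, so the area is 49.
Summing gcd(|Δx|,|Δy|) over the edges gives the boundary count: gcd(8,0) + gcd(9,9) + gcd(3,1) + gcd(4,10) = 8+9+1+2 = 20.
By Pick's theorem I = A − B/2 + 1 = 49 − 20/2 + 1 = 40.

40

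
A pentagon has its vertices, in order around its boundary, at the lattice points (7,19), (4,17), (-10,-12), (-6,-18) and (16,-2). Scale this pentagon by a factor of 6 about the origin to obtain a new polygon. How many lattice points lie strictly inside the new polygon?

Using the shoelace formula, 2A = |(7·17 − 4·19) + (4·(-12) − (-10)·17) + ((-10)·(-18) − (-6)·(-12)) + ((-6)·(-2) − 16·(-18)) + (16·19 − 7·(-2))| = 891, so the area is 891/2.
Along each edge there are gcd(|Δx|,|Δy|)+1 lattice points, so counting each shared vertex once the boundary has gcd(3,2) + gcd(14,29) + gcd(4,6) + gcd(22,16) + gcd(9,21) = 1+1+2+2+3 = 9.
Scaling by 6 multiplies the area by 6² = 36 (so the new area is 16038) and multiplies the boundary lattice-point count by 6, giving 54.
By Pick's theorem, the interior count of the dilated polygon is 16038 − 54/2 + 1 = 16012.

16012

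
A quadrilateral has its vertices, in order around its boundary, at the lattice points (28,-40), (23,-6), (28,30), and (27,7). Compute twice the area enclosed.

Using the shoelace formula, 2A = |[28·(-6) − 23·(-40)] + [23·30 − 28·(-6)] + [28·7 − 27·30] + [27·(-40) − 28·7]| = 280, so the area is 140.

280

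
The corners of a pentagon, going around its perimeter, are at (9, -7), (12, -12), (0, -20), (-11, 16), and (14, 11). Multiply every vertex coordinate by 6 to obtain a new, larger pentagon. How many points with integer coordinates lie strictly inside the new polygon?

Using the shoelace formula, 2A = |[9·(-12) − 12·(-7)] + [12·(-20) − 0·(-12)] + [0·16 − (-11)·(-20)] + [(-11)·11 − 14·16] + [14·(-7) − 9·11]| = 1026, so the area is 513.
Along each edge there are gcd(|Δx|,|Δy|)+1 lattice points, so counting each shared vertex once the boundary has gcd(3,5) + gcd(12,8) + gcd(11,36) + gcd(25,5) + gcd(5,18) = 1+4+1+5+1 = 12.
Scaling by 6 multiplies the area by 6² = 36 (so the new area is 18468) and multiplies the boundary lattice-point count by 6, giving 72.
By Pick's theorem, the interior count of the dilated polygon is 18468 − 72/2 + 1 = 18433.

18433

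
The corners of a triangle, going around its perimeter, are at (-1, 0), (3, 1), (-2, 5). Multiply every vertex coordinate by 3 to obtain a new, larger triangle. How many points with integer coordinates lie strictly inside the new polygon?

91

By the shoelace formula, twice the signed area is |[(-1)·1 − 3·0] + [3·5 − (-2)·1] + [(-2)·0 − (-1)·5]| = 21, so the area is 21/2.
The number of boundary lattice points is Σ gcd(|Δx|,|Δy|) = gcd(4,1) + gcd(5,4) + gcd(1,5) = 1+1+1 = 3.
Scaling by 3 multiplies the area by 3² = 9 (so the new area is 189/2) and multiplies the boundary lattice-point count by 3, giving 9.
By Pick's theorem, the interior count of the dilated polygon is 189/2 − 9/2 + 1 = 91.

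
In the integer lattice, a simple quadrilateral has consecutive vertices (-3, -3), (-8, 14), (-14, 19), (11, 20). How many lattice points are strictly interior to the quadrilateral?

The shoelace formula gives twice the area as |((-3)·14 − (-8)·(-3)) + ((-8)·19 − (-14)·14) + ((-14)·20 − 11·19) + (11·(-3) − (-3)·20)| = 484, so the area is 242.
Along each edge there are gcd(|Δx|,|Δy|)+1 lattice points, so counting each shared vertex once the boundary has gcd(5,17) + gcd(6,5) + gcd(25,1) + gcd(14,23) = 1+1+1+1 = 4.
By Pick's theorem A = I + B/2 − 1, so I = 242 − 4/2 + 1 = 241.

241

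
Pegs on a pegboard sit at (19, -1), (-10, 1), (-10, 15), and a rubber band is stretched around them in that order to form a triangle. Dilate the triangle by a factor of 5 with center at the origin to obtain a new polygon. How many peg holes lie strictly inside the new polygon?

By the shoelace formula, twice the signed area is |(19·1 − (-10)·(-1)) + ((-10)·15 − (-10)·1) + ((-10)·(-1) − 19·15)| = 406, so the area is 203.
Along each edge there are gcd(|Δx|,|Δy|)+1 lattice points, so counting each shared vertex once the boundary has gcd(29,2) + gcd(0,14) + gcd(29,16) = 1+14+1 = 16.
Scaling by 5 multiplies the area by 5² = 25 (so the new area is 5075) and multiplies the boundary lattice-point count by 5, giving 80.
By Pick's theorem, the interior count of the dilated polygon is 5075 − 80/2 + 1 = 5036.

5036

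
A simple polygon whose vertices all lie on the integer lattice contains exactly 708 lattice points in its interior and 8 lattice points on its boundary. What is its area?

By Pick's theorem, A = I + B/2 − 1 = 708 + 8/2 − 1 = 711.

711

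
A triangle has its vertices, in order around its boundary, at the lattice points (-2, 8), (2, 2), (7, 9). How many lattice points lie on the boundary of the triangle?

The number of boundary lattice points is Σ gcd(|Δx|,|Δy|) = gcd(4,6) + gcd(5,7) + gcd(9,1) = 2+1+1 = 4.

4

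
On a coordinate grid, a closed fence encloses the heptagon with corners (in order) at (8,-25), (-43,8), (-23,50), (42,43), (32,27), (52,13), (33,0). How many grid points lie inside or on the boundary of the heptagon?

Using the shoelace formula, 2A = |(8·8 − (-43)·(-25)) + ((-43)·50 − (-23)·8) + ((-23)·43 − 42·50) + (42·27 − 32·43) + (32·13 − 52·27) + (52·0 − 33·13) + (33·(-25) − 8·0)| = 8550, so the area is 4275.
Summing gcd(|Δx|,|Δy|) over the edges gives the boundary count: gcd(51,33) + gcd(20,42) + gcd(65,7) + gcd(10,16) + gcd(20,14) + gcd(19,13) + gcd(25,25) = 3+2+1+2+2+1+25 = 36.
Pick's theorem gives I = A − B/2 + 1 = 4275 − 36/2 + 1 = 4258, so the closed region contains I + B = 4258 + 36 = 4294 lattice points.

4294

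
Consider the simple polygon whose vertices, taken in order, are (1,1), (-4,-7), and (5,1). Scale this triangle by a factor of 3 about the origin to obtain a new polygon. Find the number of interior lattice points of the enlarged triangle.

The shoelace formula gives twice the area as |[1·(-7) − (-4)·1] + [(-4)·1 − 5·(-7)] + [5·1 − 1·1]| = 32, so the area is 16.
Along each edge there are gcd(|Δx|,|Δy|)+1 lattice points, so counting each shared vertex once the boundary has gcd(5,8) + gcd(9,8) + gcd(4,0) = 1+1+4 = 6.
Scaling by 3 multiplies the area by 3² = 9 (so the new area is 144) and multiplies the boundary lattice-point count by 3, giving 18.
By Pick's theorem, the interior count of the dilated polygon is 144 − 18/2 + 1 = 136.

136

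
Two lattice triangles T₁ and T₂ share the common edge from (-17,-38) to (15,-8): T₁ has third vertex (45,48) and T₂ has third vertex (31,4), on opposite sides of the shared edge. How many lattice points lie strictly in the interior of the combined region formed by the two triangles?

488

The union is the simple quadrilateral with vertices (-17,-38), (45,48), (15,-8), (31,4) in order.
The shoelace formula gives twice the area as |[(-17)·48 − 45·(-38)] + [45·(-8) − 15·48] + [15·4 − 31·(-8)] + [31·(-38) − (-17)·4]| = 988, so the area is 494.
The number of boundary lattice points is Σ gcd(|Δx|,|Δy|) = gcd(62,86) + gcd(30,56) + gcd(16,12) + gcd(48,42) = 2+2+4+6 = 14.
By Pick's theorem I = A − B/2 + 1 = 494 − 14/2 + 1 = 488.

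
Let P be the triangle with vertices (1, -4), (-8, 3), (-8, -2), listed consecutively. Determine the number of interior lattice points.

20

The shoelace formula gives twice the area as |[1·3 − (-8)·(-4)] + [(-8)·(-2) − (-8)·3] + [(-8)·(-4) − 1·(-2)]| = 45, so the area is 45/2.
Summing gcd(|Δx|,|Δy|) over the edges gives the boundary count: gcd(9,7) + gcd(0,5) + gcd(9,2) = 1+5+1 = 7.
Pick's theorem gives I = A − B/2 + 1 = 45/2 − 7/2 + 1 = 20.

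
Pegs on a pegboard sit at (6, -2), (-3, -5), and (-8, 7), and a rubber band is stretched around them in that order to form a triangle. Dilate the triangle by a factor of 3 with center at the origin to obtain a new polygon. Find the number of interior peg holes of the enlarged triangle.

The shoelace formula gives twice the area as |[6·(-5) − (-3)·(-2)] + [(-3)·7 − (-8)·(-5)] + [(-8)·(-2) − 6·7]| = 123, so the area is 61.5.
Summing gcd(|Δx|,|Δy|) over the edges gives the boundary count: gcd(9,3) + gcd(5,12) + gcd(14,9) = 3+1+1 = 5.
Scaling by 3 multiplies the area by 3² = 9 (so the new area is 553.5) and multiplies the boundary lattice-point count by 3, giving 15.
By Pick's theorem, the interior count of the dilated polygon is 553.5 − 15/2 + 1 = 547.

547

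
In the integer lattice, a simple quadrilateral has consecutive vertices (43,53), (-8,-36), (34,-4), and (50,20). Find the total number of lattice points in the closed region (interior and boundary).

1408

By the shoelace formula, twice the signed area is |(43·(-36) − (-8)·53) + ((-8)·(-4) − 34·(-36)) + (34·20 − 50·(-4)) + (50·53 − 43·20)| = 2802, so the area is 1401.
The number of boundary lattice points is Σ gcd(|Δx|,|Δy|) = gcd(51,89) + gcd(42,32) + gcd(16,24) + gcd(7,33) = 1+2+8+1 = 12.
Pick's theorem gives I = A − B/2 + 1 = 1401 − 12/2 + 1 = 1396, so the closed region contains I + B = 1396 + 12 = 1408 lattice points.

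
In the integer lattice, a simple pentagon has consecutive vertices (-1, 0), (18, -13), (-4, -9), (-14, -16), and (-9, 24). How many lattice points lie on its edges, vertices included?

17

Summing gcd(|Δx|,|Δy|) over the edges gives the boundary count: gcd(19,13) + gcd(22,4) + gcd(10,7) + gcd(5,40) + gcd(8,24) = 1+2+1+5+8 = 17.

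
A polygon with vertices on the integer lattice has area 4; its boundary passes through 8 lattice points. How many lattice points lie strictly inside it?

Pick's theorem A = I + B/2 − 1 rearranges to I = A − B/2 + 1 = 4 − 8/2 + 1 = 1.

1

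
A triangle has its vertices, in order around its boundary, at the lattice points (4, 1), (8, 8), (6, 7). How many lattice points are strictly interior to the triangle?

By the shoelace formula, twice the signed area is |(4·8 − 8·1) + (8·7 − 6·8) + (6·1 − 4·7)| = 10, so the area is 5.
The number of boundary lattice points is Σ gcd(|Δx|,|Δy|) = gcd(4,7) + gcd(2,1) + gcd(2,6) = 1+1+2 = 4.
By Pick's theorem A = I + B/2 − 1, so I = 5 − 4/2 + 1 = 4.

4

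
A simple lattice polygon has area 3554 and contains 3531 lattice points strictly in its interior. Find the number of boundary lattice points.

Pick's theorem gives A = I + B/2 − 1, so B = 2(A − I + 1) = 2(3554 − 3531 + 1) = 48.

48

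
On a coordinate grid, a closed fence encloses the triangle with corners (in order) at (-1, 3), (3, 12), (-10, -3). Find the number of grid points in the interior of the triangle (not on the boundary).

Using the shoelace formula, 2A = |((-1)·12 − 3·3) + (3·(-3) − (-10)·12) + ((-10)·3 − (-1)·(-3))| = 57, so the area is 57/2.
Along each edge there are gcd(|Δx|,|Δy|)+1 lattice points, so counting each shared vertex once the boundary has gcd(4,9) + gcd(13,15) + gcd(9,6) = 1+1+3 = 5.
By Pick's theorem A = I + B/2 − 1, so I = 57/2 − 5/2 + 1 = 27.

27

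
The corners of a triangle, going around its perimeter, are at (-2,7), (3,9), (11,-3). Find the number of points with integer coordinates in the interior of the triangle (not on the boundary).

By the shoelace formula, twice the signed area is |((-2)·9 − 3·7) + (3·(-3) − 11·9) + (11·7 − (-2)·(-3))| = 76, so the area is 38.
Along each edge there are gcd(|Δx|,|Δy|)+1 lattice points, so counting each shared vertex once the boundary has gcd(5,2) + gcd(8,12) + gcd(13,10) = 1+4+1 = 6.
Pick's theorem gives I = A − B/2 + 1 = 38 − 6/2 + 1 = 36.

36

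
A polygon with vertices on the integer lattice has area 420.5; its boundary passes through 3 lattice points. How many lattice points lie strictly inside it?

420

From Pick's theorem, I = A − B/2 + 1 = 420.5 − 3/2 + 1 = 420.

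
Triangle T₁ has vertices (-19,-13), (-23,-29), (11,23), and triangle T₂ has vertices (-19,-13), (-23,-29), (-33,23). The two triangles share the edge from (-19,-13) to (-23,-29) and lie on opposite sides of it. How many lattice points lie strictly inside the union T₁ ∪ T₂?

347

The union is the simple quadrilateral with vertices (-19,-13), (11,23), (-23,-29), (-33,23) in order.
By the shoelace formula, twice the signed area is |((-19)·23 − 11·(-13)) + (11·(-29) − (-23)·23) + ((-23)·23 − (-33)·(-29)) + ((-33)·(-13) − (-19)·23)| = 704, so the area is 352.
Summing gcd(|Δx|,|Δy|) over the edges gives the boundary count: gcd(30,36) + gcd(34,52) + gcd(10,52) + gcd(14,36) = 6+2+2+2 = 12.
By Pick's theorem I = A − B/2 + 1 = 352 − 12/2 + 1 = 347.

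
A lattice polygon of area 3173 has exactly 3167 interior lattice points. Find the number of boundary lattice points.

Pick's theorem gives A = I + B/2 − 1, so B = 2(A − I + 1) = 2(3173 − 3167 + 1) = 14.

14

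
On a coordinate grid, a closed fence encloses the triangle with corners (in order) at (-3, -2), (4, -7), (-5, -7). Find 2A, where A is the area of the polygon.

45

The shoelace formula gives twice the area as |((-3)·(-7) − 4·(-2)) + (4·(-7) − (-5)·(-7)) + ((-5)·(-2) − (-3)·(-7))| = 45, so the area is 45/2.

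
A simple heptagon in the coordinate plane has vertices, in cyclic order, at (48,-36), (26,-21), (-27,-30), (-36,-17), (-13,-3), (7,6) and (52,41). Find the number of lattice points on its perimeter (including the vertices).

11

The number of boundary lattice points is Σ gcd(|Δx|,|Δy|) = gcd(22,15) + gcd(53,9) + gcd(9,13) + gcd(23,14) + gcd(20,9) + gcd(45,35) + gcd(4,77) = 1+1+1+1+1+5+1 = 11.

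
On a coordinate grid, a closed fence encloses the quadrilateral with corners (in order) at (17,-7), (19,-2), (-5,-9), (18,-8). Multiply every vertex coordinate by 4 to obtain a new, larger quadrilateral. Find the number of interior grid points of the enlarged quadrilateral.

Using the shoelace formula, 2A = |[17·(-2) − 19·(-7)] + [19·(-9) − (-5)·(-2)] + [(-5)·(-8) − 18·(-9)] + [18·(-7) − 17·(-8)]| = 130, so the area is 65.
Along each edge there are gcd(|Δx|,|Δy|)+1 lattice points, so counting each shared vertex once the boundary has gcd(2,5) + gcd(24,7) + gcd(23,1) + gcd(1,1) = 1+1+1+1 = 4.
Scaling by 4 multiplies the area by 4² = 16 (so the new area is 1040) and multiplies the boundary lattice-point count by 4, giving 16.
By Pick's theorem, the interior count of the dilated polygon is 1040 − 16/2 + 1 = 1033.

1033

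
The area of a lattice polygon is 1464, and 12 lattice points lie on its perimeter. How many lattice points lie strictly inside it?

From Pick's theorem, I = A − B/2 + 1 = 1464 − 12/2 + 1 = 1459.

1459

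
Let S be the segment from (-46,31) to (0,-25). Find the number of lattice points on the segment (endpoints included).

3

The number of lattice points on a segment between lattice points is gcd(|Δx|,|Δy|) + 1 = gcd(46,56) + 1 = 2 + 1 = 3.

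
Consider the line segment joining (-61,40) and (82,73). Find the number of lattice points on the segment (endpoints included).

12

The number of lattice points on a segment between lattice points is gcd(|Δx|,|Δy|) + 1 = gcd(143,33) + 1 = 11 + 1 = 12.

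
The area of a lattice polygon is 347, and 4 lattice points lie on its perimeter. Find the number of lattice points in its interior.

346

Pick's theorem A = I + B/2 − 1 rearranges to I = A − B/2 + 1 = 347 − 4/2 + 1 = 346.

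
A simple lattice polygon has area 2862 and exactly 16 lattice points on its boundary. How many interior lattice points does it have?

2855

Pick's theorem A = I + B/2 − 1 rearranges to I = A − B/2 + 1 = 2862 − 16/2 + 1 = 2855.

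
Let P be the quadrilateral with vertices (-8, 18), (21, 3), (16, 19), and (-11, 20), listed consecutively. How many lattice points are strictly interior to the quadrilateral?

219

By the shoelace formula, twice the signed area is |((-8)·3 − 21·18) + (21·19 − 16·3) + (16·20 − (-11)·19) + ((-11)·18 − (-8)·20)| = 440, so the area is 220.
The number of boundary lattice points is Σ gcd(|Δx|,|Δy|) = gcd(29,15) + gcd(5,16) + gcd(27,1) + gcd(3,2) = 1+1+1+1 = 4.
By Pick's theorem A = I + B/2 − 1, so I = 220 − 4/2 + 1 = 219.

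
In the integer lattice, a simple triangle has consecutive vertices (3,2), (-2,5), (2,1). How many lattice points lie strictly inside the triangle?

The shoelace formula gives twice the area as |[3·5 − (-2)·2] + [(-2)·1 − 2·5] + [2·2 − 3·1]| = 8, so the area is 4.
The number of boundary lattice points is Σ gcd(|Δx|,|Δy|) = gcd(5,3) + gcd(4,4) + gcd(1,1) = 1+4+1 = 6.
By Pick's theorem A = I + B/2 − 1, so I = 4 − 6/2 + 1 = 2.

2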